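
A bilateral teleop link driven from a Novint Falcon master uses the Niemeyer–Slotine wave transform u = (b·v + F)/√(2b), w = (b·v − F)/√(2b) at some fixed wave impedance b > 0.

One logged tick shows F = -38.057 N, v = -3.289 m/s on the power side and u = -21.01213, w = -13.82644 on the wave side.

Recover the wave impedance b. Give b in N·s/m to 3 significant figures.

b = 56.1 N·s/m

u + w = -34.8386;  u + w = √(2b)·v, so √(2b) = -34.8386/(-3.289) = 10.5925.
b = (√(2b))²/2 = 112.2000/2 = 56.1000.
(Check via u − w = 2F/√(2b): u − w = -7.1857, 2F/√(2b) = -7.1857.)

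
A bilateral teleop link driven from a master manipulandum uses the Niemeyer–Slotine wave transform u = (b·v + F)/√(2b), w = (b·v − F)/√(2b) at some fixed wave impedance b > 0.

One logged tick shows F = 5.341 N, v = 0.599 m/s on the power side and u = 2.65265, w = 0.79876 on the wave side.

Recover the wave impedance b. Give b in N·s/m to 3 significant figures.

u + w = 3.45141;  u + w = √(2b)·v, so √(2b) = 3.45141/0.599 = 5.76195.
b = (√(2b))²/2 = 33.20011/2 = 16.60005.
(Check via u − w = 2F/√(2b): u − w = 1.85389, 2F/√(2b) = 1.85389.)

b = 16.6 N·s/m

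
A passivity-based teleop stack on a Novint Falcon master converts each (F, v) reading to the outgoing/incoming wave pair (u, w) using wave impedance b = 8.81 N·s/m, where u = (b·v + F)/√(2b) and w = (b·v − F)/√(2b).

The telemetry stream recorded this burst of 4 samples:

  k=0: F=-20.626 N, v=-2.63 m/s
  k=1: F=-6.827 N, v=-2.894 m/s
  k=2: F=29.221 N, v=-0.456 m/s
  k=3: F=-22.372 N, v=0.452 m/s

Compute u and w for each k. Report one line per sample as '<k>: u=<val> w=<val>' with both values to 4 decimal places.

0: u=-10.4336 w=-0.6061
1: u=-7.7004 w=-4.4476
2: u=6.0043 w=-7.9184
3: u=-4.3810 w=6.2784

k=0: b·v=8.81×(-2.63)=-23.1703; √(2b)=4.1976; u=(-23.1703+(-20.626))/4.1976=-10.4336, w=(-23.1703−(-20.626))/4.1976=-0.6061
k=1: b·v=8.81×(-2.894)=-25.4961; √(2b)=4.1976; u=(-25.4961+(-6.827))/4.1976=-7.7004, w=(-25.4961−(-6.827))/4.1976=-4.4476
k=2: b·v=8.81×(-0.456)=-4.0174; √(2b)=4.1976; u=(-4.0174+29.221)/4.1976=6.0043, w=(-4.0174−29.221)/4.1976=-7.9184
k=3: b·v=8.81×0.452=3.9821; √(2b)=4.1976; u=(3.9821+(-22.372))/4.1976=-4.3810, w=(3.9821−(-22.372))/4.1976=6.2784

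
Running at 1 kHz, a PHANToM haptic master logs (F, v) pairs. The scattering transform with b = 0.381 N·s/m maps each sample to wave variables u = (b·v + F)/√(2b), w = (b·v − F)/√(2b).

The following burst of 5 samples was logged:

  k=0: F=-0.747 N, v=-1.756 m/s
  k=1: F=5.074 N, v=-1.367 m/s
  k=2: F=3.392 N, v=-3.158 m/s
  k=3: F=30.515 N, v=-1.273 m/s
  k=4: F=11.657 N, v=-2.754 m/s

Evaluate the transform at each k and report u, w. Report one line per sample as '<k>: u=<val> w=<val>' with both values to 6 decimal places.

0: u=-1.622172 w=0.089313
1: u=5.215989 w=-6.409279
2: u=2.507431 w=-5.264132
3: u=34.401522 w=-35.512757
4: u=12.151917 w=-14.555956

k=0: b·v=0.381×(-1.756)=-0.669036; √(2b)=0.872926; u=(-0.669036+(-0.747))/0.872926=-1.622172, w=(-0.669036−(-0.747))/0.872926=0.089313
k=1: b·v=0.381×(-1.367)=-0.520827; √(2b)=0.872926; u=(-0.520827+5.074)/0.872926=5.215989, w=(-0.520827−5.074)/0.872926=-6.409279
k=2: b·v=0.381×(-3.158)=-1.203198; √(2b)=0.872926; u=(-1.203198+3.392)/0.872926=2.507431, w=(-1.203198−3.392)/0.872926=-5.264132
k=3: b·v=0.381×(-1.273)=-0.485013; √(2b)=0.872926; u=(-0.485013+30.515)/0.872926=34.401522, w=(-0.485013−30.515)/0.872926=-35.512757
k=4: b·v=0.381×(-2.754)=-1.049274; √(2b)=0.872926; u=(-1.049274+11.657)/0.872926=12.151917, w=(-1.049274−11.657)/0.872926=-14.555956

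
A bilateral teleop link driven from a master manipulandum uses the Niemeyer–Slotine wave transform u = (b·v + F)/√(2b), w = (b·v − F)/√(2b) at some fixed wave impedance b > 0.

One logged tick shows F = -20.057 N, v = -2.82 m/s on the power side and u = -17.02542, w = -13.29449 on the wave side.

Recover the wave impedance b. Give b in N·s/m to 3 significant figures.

u + w = -30.31991;  u + w = √(2b)·v, so √(2b) = -30.31991/(-2.82) = 10.75174.
b = (√(2b))²/2 = 115.59994/2 = 57.79997.
(Check via u − w = 2F/√(2b): u − w = -3.73093, 2F/√(2b) = -3.73093.)

b = 57.8 N·s/m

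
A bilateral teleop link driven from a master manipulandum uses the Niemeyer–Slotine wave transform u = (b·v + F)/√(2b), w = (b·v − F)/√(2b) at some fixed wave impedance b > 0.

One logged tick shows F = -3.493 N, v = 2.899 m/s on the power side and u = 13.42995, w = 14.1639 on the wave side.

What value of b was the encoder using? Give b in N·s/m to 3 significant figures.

u + w = 27.5938;  u + w = √(2b)·v, so √(2b) = 27.5938/2.899 = 9.5184.
b = (√(2b))²/2 = 90.6000/2 = 45.3000.
(Check via u − w = 2F/√(2b): u − w = -0.7340, 2F/√(2b) = -0.7339.)

b = 45.3 N·s/m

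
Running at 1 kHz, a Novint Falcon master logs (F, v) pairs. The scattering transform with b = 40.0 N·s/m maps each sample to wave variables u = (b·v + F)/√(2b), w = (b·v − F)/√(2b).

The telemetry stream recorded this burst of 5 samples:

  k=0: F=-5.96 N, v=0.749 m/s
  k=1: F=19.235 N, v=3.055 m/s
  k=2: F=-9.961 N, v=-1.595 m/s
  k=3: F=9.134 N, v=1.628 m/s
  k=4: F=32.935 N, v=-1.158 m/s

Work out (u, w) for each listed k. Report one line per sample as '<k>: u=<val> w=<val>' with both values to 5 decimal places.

0: u=2.68328 w=4.01598
1: u=15.81291 w=11.51184
2: u=-8.24673 w=-6.01938
3: u=8.30185 w=6.25943
4: u=-1.49649 w=-8.86098

k=0: b·v=40.0×0.749=29.96000; √(2b)=8.94427; u=(29.96000+(-5.96))/8.94427=2.68328, w=(29.96000−(-5.96))/8.94427=4.01598
k=1: b·v=40.0×3.055=122.20000; √(2b)=8.94427; u=(122.20000+19.235)/8.94427=15.81291, w=(122.20000−19.235)/8.94427=11.51184
k=2: b·v=40.0×(-1.595)=-63.80000; √(2b)=8.94427; u=(-63.80000+(-9.961))/8.94427=-8.24673, w=(-63.80000−(-9.961))/8.94427=-6.01938
k=3: b·v=40.0×1.628=65.12000; √(2b)=8.94427; u=(65.12000+9.134)/8.94427=8.30185, w=(65.12000−9.134)/8.94427=6.25943
k=4: b·v=40.0×(-1.158)=-46.32000; √(2b)=8.94427; u=(-46.32000+32.935)/8.94427=-1.49649, w=(-46.32000−32.935)/8.94427=-8.86098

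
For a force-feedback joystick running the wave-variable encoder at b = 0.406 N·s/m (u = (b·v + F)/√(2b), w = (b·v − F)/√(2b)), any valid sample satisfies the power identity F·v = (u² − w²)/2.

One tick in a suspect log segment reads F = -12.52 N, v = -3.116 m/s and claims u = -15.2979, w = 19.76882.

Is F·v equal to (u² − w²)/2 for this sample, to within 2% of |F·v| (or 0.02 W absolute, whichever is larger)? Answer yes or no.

no

F·v = (-12.52)×(-3.116) = 39.01232 W.
(u² − w²)/2 = (234.02574 − 390.80624)/2 = -78.39025 W.
|Δ| = 117.40257;  2% of max(1, |F·v|) = 0.78025.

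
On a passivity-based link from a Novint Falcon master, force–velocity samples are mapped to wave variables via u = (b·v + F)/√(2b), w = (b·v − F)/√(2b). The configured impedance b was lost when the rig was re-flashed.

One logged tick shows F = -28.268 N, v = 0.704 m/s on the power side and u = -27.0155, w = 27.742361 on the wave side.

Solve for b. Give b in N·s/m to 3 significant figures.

b = 0.533 N·s/m

u + w = 0.726861;  u + w = √(2b)·v, so √(2b) = 0.726861/0.704 = 1.032473.
b = (√(2b))²/2 = 1.066001/2 = 0.533000.
(Check via u − w = 2F/√(2b): u − w = -54.757861, 2F/√(2b) = -54.757848.)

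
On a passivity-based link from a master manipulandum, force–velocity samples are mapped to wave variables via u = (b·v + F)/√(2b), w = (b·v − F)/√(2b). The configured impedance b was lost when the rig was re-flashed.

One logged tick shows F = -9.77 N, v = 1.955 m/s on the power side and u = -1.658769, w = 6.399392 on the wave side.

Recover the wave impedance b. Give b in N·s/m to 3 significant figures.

u + w = 4.740623;  u + w = √(2b)·v, so √(2b) = 4.740623/1.955 = 2.424871.
b = (√(2b))²/2 = 5.880000/2 = 2.940000.
(Check via u − w = 2F/√(2b): u − w = -8.058161, 2F/√(2b) = -8.058160.)

b = 2.94 N·s/m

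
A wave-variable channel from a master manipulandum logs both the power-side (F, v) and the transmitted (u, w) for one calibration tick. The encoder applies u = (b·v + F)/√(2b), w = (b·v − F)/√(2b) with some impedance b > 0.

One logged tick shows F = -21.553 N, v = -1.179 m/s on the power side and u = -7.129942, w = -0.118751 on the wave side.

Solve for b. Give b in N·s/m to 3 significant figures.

u + w = -7.248693;  u + w = √(2b)·v, so √(2b) = -7.248693/(-1.179) = 6.148170.
b = (√(2b))²/2 = 37.800000/2 = 18.900000.
(Check via u − w = 2F/√(2b): u − w = -7.011191, 2F/√(2b) = -7.011191.)

b = 18.9 N·s/m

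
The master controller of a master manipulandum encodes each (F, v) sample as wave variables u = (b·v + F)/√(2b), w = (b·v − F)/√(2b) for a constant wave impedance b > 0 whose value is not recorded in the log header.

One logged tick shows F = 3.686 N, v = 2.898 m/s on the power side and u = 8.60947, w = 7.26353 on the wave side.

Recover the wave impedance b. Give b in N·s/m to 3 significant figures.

u + w = 15.87300;  u + w = √(2b)·v, so √(2b) = 15.87300/2.898 = 5.47723.
b = (√(2b))²/2 = 30.00000/2 = 15.00000.
(Check via u − w = 2F/√(2b): u − w = 1.34594, 2F/√(2b) = 1.34594.)

b = 15 N·s/m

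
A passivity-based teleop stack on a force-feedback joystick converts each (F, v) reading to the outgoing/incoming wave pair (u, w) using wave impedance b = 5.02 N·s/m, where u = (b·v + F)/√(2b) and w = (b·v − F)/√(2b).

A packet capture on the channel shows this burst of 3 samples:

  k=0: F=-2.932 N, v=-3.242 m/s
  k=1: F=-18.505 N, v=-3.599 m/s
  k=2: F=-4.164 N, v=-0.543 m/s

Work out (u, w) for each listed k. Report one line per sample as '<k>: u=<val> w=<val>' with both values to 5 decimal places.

0: u=-6.06162 w=-4.21096
1: u=-11.54201 w=0.13824
2: u=-2.17442 w=0.45387

k=0: b·v=5.02×(-3.242)=-16.27484; √(2b)=3.16860; u=(-16.27484+(-2.932))/3.16860=-6.06162, w=(-16.27484−(-2.932))/3.16860=-4.21096
k=1: b·v=5.02×(-3.599)=-18.06698; √(2b)=3.16860; u=(-18.06698+(-18.505))/3.16860=-11.54201, w=(-18.06698−(-18.505))/3.16860=0.13824
k=2: b·v=5.02×(-0.543)=-2.72586; √(2b)=3.16860; u=(-2.72586+(-4.164))/3.16860=-2.17442, w=(-2.72586−(-4.164))/3.16860=0.45387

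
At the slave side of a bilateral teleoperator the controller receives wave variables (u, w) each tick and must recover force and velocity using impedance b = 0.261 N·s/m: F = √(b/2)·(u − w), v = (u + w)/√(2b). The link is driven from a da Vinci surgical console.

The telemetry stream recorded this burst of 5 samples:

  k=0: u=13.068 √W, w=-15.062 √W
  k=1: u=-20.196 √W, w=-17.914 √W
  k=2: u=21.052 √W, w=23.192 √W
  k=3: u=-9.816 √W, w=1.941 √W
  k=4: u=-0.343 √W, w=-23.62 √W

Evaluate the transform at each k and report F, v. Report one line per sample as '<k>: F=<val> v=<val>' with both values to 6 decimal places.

0: F=10.161902 v=-2.759878
1: F=-0.824368 v=-52.747721
2: F=-0.773070 v=61.237737
3: F=-4.247191 v=-10.899719
4: F=8.408766 v=-33.166981

k=0: u−w=28.130000, u+w=-1.994000; √(b/2)=0.361248, √(2b)=0.722496; F=0.361248×28.13=10.161902, v=-1.994000/0.722496=-2.759878
k=1: u−w=-2.282000, u+w=-38.110000; √(b/2)=0.361248, √(2b)=0.722496; F=0.361248×(-2.282)=-0.824368, v=-38.110000/0.722496=-52.747721
k=2: u−w=-2.140000, u+w=44.244000; √(b/2)=0.361248, √(2b)=0.722496; F=0.361248×(-2.14)=-0.773070, v=44.244000/0.722496=61.237737
k=3: u−w=-11.757000, u+w=-7.875000; √(b/2)=0.361248, √(2b)=0.722496; F=0.361248×(-11.757)=-4.247191, v=-7.875000/0.722496=-10.899719
k=4: u−w=23.277000, u+w=-23.963000; √(b/2)=0.361248, √(2b)=0.722496; F=0.361248×23.277=8.408766, v=-23.963000/0.722496=-33.166981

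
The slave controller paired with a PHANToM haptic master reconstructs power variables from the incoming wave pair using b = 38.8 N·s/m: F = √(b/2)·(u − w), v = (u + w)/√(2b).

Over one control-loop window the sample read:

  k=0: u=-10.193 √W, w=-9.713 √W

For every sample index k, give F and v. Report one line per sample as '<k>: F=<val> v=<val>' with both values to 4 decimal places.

k=0: u−w=-0.4800, u+w=-19.9060; √(b/2)=4.4045, √(2b)=8.8091; F=4.4045×(-0.48)=-2.1142, v=-19.9060/8.8091=-2.2597

0: F=-2.1142 v=-2.2597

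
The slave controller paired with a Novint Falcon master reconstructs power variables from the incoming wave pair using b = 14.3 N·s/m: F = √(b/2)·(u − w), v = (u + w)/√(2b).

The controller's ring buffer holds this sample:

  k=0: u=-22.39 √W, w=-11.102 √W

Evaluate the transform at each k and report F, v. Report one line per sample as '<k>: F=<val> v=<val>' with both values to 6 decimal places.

k=0: u−w=-11.288000, u+w=-33.492000; √(b/2)=2.673948, √(2b)=5.347897; F=2.673948×(-11.288)=-30.183529, v=-33.492000/5.347897=-6.262649

0: F=-30.183529 v=-6.262649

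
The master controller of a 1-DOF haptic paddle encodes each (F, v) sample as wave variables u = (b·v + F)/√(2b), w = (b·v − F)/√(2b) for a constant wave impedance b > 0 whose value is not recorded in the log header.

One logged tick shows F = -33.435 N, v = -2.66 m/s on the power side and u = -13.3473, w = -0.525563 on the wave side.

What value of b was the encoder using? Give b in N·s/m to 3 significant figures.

u + w = -13.872863;  u + w = √(2b)·v, so √(2b) = -13.872863/(-2.66) = 5.215362.
b = (√(2b))²/2 = 27.200001/2 = 13.600001.
(Check via u − w = 2F/√(2b): u − w = -12.821737, 2F/√(2b) = -12.821737.)

b = 13.6 N·s/m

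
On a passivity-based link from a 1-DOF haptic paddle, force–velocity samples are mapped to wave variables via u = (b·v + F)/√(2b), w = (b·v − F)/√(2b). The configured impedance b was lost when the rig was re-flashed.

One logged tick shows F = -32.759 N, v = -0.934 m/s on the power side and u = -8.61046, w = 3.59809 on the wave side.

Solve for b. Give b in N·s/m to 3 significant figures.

b = 14.4 N·s/m

u + w = -5.0124;  u + w = √(2b)·v, so √(2b) = -5.0124/(-0.934) = 5.3666.
b = (√(2b))²/2 = 28.8000/2 = 14.4000.
(Check via u − w = 2F/√(2b): u − w = -12.2085, 2F/√(2b) = -12.2086.)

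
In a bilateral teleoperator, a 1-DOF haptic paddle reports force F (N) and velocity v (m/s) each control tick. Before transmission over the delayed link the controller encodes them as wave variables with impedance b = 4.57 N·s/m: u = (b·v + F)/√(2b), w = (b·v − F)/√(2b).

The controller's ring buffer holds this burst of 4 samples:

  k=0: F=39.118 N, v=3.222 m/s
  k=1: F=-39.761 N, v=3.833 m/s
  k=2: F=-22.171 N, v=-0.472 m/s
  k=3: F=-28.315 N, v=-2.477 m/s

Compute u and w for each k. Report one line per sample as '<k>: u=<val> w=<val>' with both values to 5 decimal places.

0: u=17.80953 w=-8.06864
1: u=-7.35772 w=18.94582
2: u=-8.04700 w=6.62003
3: u=-13.11006 w=5.62148

k=0: b·v=4.57×3.222=14.72454; √(2b)=3.02324; u=(14.72454+39.118)/3.02324=17.80953, w=(14.72454−39.118)/3.02324=-8.06864
k=1: b·v=4.57×3.833=17.51681; √(2b)=3.02324; u=(17.51681+(-39.761))/3.02324=-7.35772, w=(17.51681−(-39.761))/3.02324=18.94582
k=2: b·v=4.57×(-0.472)=-2.15704; √(2b)=3.02324; u=(-2.15704+(-22.171))/3.02324=-8.04700, w=(-2.15704−(-22.171))/3.02324=6.62003
k=3: b·v=4.57×(-2.477)=-11.31989; √(2b)=3.02324; u=(-11.31989+(-28.315))/3.02324=-13.11006, w=(-11.31989−(-28.315))/3.02324=5.62148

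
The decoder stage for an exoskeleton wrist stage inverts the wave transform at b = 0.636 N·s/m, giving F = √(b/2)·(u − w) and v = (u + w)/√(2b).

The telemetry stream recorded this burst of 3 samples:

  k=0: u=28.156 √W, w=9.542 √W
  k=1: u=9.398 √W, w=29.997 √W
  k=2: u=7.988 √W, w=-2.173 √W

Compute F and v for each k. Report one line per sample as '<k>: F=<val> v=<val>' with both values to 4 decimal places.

0: F=10.4967 v=33.4253
1: F=-11.6161 v=34.9299
2: F=5.7299 v=5.1559

k=0: u−w=18.6140, u+w=37.6980; √(b/2)=0.5639, √(2b)=1.1278; F=0.5639×18.614=10.4967, v=37.6980/1.1278=33.4253
k=1: u−w=-20.5990, u+w=39.3950; √(b/2)=0.5639, √(2b)=1.1278; F=0.5639×(-20.599)=-11.6161, v=39.3950/1.1278=34.9299
k=2: u−w=10.1610, u+w=5.8150; √(b/2)=0.5639, √(2b)=1.1278; F=0.5639×10.161=5.7299, v=5.8150/1.1278=5.1559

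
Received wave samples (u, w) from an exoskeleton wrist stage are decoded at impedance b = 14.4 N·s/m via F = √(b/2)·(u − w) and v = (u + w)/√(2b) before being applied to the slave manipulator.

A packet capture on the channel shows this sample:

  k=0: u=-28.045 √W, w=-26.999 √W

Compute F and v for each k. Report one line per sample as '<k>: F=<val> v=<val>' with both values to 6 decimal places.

0: F=-2.806713 v=-10.256844

k=0: u−w=-1.046000, u+w=-55.044000; √(b/2)=2.683282, √(2b)=5.366563; F=2.683282×(-1.046)=-2.806713, v=-55.044000/5.366563=-10.256844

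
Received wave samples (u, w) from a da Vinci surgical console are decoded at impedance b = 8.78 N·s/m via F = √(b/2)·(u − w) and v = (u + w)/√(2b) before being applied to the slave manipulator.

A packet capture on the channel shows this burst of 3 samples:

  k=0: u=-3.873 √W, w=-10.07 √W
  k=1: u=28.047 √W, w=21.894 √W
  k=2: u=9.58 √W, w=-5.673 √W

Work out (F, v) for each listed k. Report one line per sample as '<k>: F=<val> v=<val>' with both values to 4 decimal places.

0: F=12.9842 v=-3.3273
1: F=12.8920 v=11.9178
2: F=31.9586 v=0.9324

k=0: u−w=6.1970, u+w=-13.9430; √(b/2)=2.0952, √(2b)=4.1905; F=2.0952×6.197=12.9842, v=-13.9430/4.1905=-3.3273
k=1: u−w=6.1530, u+w=49.9410; √(b/2)=2.0952, √(2b)=4.1905; F=2.0952×6.153=12.8920, v=49.9410/4.1905=11.9178
k=2: u−w=15.2530, u+w=3.9070; √(b/2)=2.0952, √(2b)=4.1905; F=2.0952×15.253=31.9586, v=3.9070/4.1905=0.9324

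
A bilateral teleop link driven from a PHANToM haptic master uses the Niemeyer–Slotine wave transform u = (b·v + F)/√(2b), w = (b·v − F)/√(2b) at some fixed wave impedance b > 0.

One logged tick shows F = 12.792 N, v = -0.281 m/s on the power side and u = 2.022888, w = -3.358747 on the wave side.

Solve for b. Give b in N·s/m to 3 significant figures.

b = 11.3 N·s/m

u + w = -1.335859;  u + w = √(2b)·v, so √(2b) = -1.335859/(-0.281) = 4.753947.
b = (√(2b))²/2 = 22.600008/2 = 11.300004.
(Check via u − w = 2F/√(2b): u − w = 5.381635, 2F/√(2b) = 5.381634.)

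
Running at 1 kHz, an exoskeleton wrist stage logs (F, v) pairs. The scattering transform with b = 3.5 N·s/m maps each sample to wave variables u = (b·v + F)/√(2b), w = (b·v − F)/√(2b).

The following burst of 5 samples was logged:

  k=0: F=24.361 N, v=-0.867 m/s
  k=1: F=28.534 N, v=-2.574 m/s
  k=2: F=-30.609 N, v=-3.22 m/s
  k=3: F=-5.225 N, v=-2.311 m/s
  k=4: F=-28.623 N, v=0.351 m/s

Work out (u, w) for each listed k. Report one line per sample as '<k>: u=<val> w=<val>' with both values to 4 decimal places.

k=0: b·v=3.5×(-0.867)=-3.0345; √(2b)=2.6458; u=(-3.0345+24.361)/2.6458=8.0607, w=(-3.0345−24.361)/2.6458=-10.3545
k=1: b·v=3.5×(-2.574)=-9.0090; √(2b)=2.6458; u=(-9.0090+28.534)/2.6458=7.3798, w=(-9.0090−28.534)/2.6458=-14.1899
k=2: b·v=3.5×(-3.22)=-11.2700; √(2b)=2.6458; u=(-11.2700+(-30.609))/2.6458=-15.8288, w=(-11.2700−(-30.609))/2.6458=7.3095
k=3: b·v=3.5×(-2.311)=-8.0885; √(2b)=2.6458; u=(-8.0885+(-5.225))/2.6458=-5.0320, w=(-8.0885−(-5.225))/2.6458=-1.0823
k=4: b·v=3.5×0.351=1.2285; √(2b)=2.6458; u=(1.2285+(-28.623))/2.6458=-10.3541, w=(1.2285−(-28.623))/2.6458=11.2828

0: u=8.0607 w=-10.3545
1: u=7.3798 w=-14.1899
2: u=-15.8288 w=7.3095
3: u=-5.0320 w=-1.0823
4: u=-10.3541 w=11.2828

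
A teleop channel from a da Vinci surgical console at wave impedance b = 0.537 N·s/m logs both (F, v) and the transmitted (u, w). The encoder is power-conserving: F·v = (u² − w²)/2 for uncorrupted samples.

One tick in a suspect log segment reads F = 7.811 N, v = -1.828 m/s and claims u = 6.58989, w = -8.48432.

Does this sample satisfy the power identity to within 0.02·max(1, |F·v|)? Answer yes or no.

yes

F·v = 7.811×(-1.828) = -14.27851 W.
(u² − w²)/2 = (43.42665 − 71.98369)/2 = -14.27852 W.
|Δ| = 0.00001;  2% of max(1, |F·v|) = 0.28557.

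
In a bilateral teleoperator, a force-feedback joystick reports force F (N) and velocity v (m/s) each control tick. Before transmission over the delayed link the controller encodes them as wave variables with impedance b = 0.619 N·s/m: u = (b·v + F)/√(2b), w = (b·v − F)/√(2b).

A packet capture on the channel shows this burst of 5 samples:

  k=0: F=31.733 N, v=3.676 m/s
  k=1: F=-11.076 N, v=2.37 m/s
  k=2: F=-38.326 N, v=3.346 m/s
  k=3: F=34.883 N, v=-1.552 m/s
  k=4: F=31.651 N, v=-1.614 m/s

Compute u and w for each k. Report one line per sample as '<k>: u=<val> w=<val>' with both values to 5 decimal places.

0: u=30.56514 w=-26.47503
1: u=-8.63608 w=11.27307
2: u=-32.58408 w=36.30702
3: u=30.48773 w=-32.21457
4: u=27.54847 w=-29.34430

k=0: b·v=0.619×3.676=2.27544; √(2b)=1.11265; u=(2.27544+31.733)/1.11265=30.56514, w=(2.27544−31.733)/1.11265=-26.47503
k=1: b·v=0.619×2.37=1.46703; √(2b)=1.11265; u=(1.46703+(-11.076))/1.11265=-8.63608, w=(1.46703−(-11.076))/1.11265=11.27307
k=2: b·v=0.619×3.346=2.07117; √(2b)=1.11265; u=(2.07117+(-38.326))/1.11265=-32.58408, w=(2.07117−(-38.326))/1.11265=36.30702
k=3: b·v=0.619×(-1.552)=-0.96069; √(2b)=1.11265; u=(-0.96069+34.883)/1.11265=30.48773, w=(-0.96069−34.883)/1.11265=-32.21457
k=4: b·v=0.619×(-1.614)=-0.99907; √(2b)=1.11265; u=(-0.99907+31.651)/1.11265=27.54847, w=(-0.99907−31.651)/1.11265=-29.34430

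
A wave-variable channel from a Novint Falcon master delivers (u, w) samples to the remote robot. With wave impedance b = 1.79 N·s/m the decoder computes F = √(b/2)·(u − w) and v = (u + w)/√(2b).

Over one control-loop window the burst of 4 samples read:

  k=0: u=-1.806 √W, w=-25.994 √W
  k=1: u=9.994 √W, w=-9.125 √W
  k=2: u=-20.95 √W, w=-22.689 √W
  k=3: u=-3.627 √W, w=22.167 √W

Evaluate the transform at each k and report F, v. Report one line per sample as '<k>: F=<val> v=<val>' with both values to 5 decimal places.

0: F=22.88292 v=-14.69276
1: F=18.08742 v=0.45928
2: F=1.64517 v=-23.06393
3: F=-24.40227 v=9.79869

k=0: u−w=24.18800, u+w=-27.80000; √(b/2)=0.94604, √(2b)=1.89209; F=0.94604×24.188=22.88292, v=-27.80000/1.89209=-14.69276
k=1: u−w=19.11900, u+w=0.86900; √(b/2)=0.94604, √(2b)=1.89209; F=0.94604×19.119=18.08742, v=0.86900/1.89209=0.45928
k=2: u−w=1.73900, u+w=-43.63900; √(b/2)=0.94604, √(2b)=1.89209; F=0.94604×1.739=1.64517, v=-43.63900/1.89209=-23.06393
k=3: u−w=-25.79400, u+w=18.54000; √(b/2)=0.94604, √(2b)=1.89209; F=0.94604×(-25.794)=-24.40227, v=18.54000/1.89209=9.79869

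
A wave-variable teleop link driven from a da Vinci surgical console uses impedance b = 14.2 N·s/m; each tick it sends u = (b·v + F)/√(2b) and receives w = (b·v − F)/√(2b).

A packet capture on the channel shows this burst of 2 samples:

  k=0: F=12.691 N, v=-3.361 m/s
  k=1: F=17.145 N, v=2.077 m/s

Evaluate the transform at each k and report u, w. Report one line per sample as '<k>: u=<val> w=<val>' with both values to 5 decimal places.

0: u=-6.57424 w=-11.33709
1: u=8.75154 w=2.31714

k=0: b·v=14.2×(-3.361)=-47.72620; √(2b)=5.32917; u=(-47.72620+12.691)/5.32917=-6.57424, w=(-47.72620−12.691)/5.32917=-11.33709
k=1: b·v=14.2×2.077=29.49340; √(2b)=5.32917; u=(29.49340+17.145)/5.32917=8.75154, w=(29.49340−17.145)/5.32917=2.31714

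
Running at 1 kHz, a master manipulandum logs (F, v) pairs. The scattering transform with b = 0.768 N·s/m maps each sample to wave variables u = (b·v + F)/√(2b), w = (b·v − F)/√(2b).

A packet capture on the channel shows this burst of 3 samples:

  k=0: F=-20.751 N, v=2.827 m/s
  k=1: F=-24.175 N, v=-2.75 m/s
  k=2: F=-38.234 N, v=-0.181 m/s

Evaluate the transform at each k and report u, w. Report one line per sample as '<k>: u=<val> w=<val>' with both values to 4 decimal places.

k=0: b·v=0.768×2.827=2.1711; √(2b)=1.2394; u=(2.1711+(-20.751))/1.2394=-14.9916, w=(2.1711−(-20.751))/1.2394=18.4952
k=1: b·v=0.768×(-2.75)=-2.1120; √(2b)=1.2394; u=(-2.1120+(-24.175))/1.2394=-21.2102, w=(-2.1120−(-24.175))/1.2394=17.8020
k=2: b·v=0.768×(-0.181)=-0.1390; √(2b)=1.2394; u=(-0.1390+(-38.234))/1.2394=-30.9621, w=(-0.1390−(-38.234))/1.2394=30.7378

0: u=-14.9916 w=18.4952
1: u=-21.2102 w=17.8020
2: u=-30.9621 w=30.7378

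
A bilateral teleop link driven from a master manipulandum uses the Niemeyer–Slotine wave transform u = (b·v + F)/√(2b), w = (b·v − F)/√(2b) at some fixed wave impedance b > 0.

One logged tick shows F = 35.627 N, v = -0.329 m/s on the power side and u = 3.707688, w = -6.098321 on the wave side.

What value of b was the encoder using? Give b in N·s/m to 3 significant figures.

u + w = -2.390633;  u + w = √(2b)·v, so √(2b) = -2.390633/(-0.329) = 7.266362.
b = (√(2b))²/2 = 52.800012/2 = 26.400006.
(Check via u − w = 2F/√(2b): u − w = 9.806009, 2F/√(2b) = 9.806008.)

b = 26.4 N·s/m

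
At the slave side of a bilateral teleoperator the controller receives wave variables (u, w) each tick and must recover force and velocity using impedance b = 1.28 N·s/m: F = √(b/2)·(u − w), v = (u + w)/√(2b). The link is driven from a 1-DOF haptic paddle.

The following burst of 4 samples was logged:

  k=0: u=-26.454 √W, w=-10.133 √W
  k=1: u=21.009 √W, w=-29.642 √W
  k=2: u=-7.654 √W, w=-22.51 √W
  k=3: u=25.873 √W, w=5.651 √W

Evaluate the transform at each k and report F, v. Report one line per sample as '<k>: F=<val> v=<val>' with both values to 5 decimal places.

k=0: u−w=-16.32100, u+w=-36.58700; √(b/2)=0.80000, √(2b)=1.60000; F=0.80000×(-16.321)=-13.05680, v=-36.58700/1.60000=-22.86688
k=1: u−w=50.65100, u+w=-8.63300; √(b/2)=0.80000, √(2b)=1.60000; F=0.80000×50.651=40.52080, v=-8.63300/1.60000=-5.39562
k=2: u−w=14.85600, u+w=-30.16400; √(b/2)=0.80000, √(2b)=1.60000; F=0.80000×14.856=11.88480, v=-30.16400/1.60000=-18.85250
k=3: u−w=20.22200, u+w=31.52400; √(b/2)=0.80000, √(2b)=1.60000; F=0.80000×20.222=16.17760, v=31.52400/1.60000=19.70250

0: F=-13.05680 v=-22.86688
1: F=40.52080 v=-5.39562
2: F=11.88480 v=-18.85250
3: F=16.17760 v=19.70250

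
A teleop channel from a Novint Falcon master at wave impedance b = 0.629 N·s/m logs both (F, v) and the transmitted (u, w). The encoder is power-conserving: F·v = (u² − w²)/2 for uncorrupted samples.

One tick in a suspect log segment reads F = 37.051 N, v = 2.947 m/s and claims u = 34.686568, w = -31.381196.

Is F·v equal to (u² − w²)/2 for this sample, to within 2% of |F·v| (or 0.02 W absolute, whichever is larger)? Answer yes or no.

F·v = 37.051×2.947 = 109.189297 W.
(u² − w²)/2 = (1203.158000 − 984.779462)/2 = 109.189269 W.
|Δ| = 0.000028;  2% of max(1, |F·v|) = 2.183786.

yes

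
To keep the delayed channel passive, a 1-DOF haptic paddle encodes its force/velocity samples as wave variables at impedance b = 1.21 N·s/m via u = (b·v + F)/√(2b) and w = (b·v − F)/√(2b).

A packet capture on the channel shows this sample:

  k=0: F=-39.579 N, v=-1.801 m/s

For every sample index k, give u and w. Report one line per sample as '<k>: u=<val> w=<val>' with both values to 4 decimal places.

0: u=-26.8432 w=24.0415

k=0: b·v=1.21×(-1.801)=-2.1792; √(2b)=1.5556; u=(-2.1792+(-39.579))/1.5556=-26.8432, w=(-2.1792−(-39.579))/1.5556=24.0415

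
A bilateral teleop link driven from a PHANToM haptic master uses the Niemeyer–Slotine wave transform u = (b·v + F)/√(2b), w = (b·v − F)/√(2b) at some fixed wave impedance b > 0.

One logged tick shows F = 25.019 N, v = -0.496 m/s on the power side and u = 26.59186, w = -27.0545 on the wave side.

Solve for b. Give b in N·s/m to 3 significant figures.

u + w = -0.4626;  u + w = √(2b)·v, so √(2b) = -0.4626/(-0.496) = 0.9327.
b = (√(2b))²/2 = 0.8700/2 = 0.4350.
(Check via u − w = 2F/√(2b): u − w = 53.6464, 2F/√(2b) = 53.6461.)

b = 0.435 N·s/m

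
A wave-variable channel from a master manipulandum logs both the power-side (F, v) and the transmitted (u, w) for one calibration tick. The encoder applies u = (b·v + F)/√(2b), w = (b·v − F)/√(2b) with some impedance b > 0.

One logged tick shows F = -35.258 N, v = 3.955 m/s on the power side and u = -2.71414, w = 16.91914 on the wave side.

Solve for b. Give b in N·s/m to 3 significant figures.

u + w = 14.20500;  u + w = √(2b)·v, so √(2b) = 14.20500/3.955 = 3.59166.
b = (√(2b))²/2 = 12.89999/2 = 6.45000.
(Check via u − w = 2F/√(2b): u − w = -19.63328, 2F/√(2b) = -19.63328.)

b = 6.45 N·s/m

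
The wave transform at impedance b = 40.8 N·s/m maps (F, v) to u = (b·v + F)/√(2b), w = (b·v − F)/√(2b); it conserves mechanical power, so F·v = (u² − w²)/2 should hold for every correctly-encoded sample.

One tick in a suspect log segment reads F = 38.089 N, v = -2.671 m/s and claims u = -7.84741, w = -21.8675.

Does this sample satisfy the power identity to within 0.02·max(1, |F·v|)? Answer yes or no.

no

F·v = 38.089×(-2.671) = -101.73572 W.
(u² − w²)/2 = (61.58184 − 478.18756)/2 = -208.30286 W.
|Δ| = 106.56714;  2% of max(1, |F·v|) = 2.03471.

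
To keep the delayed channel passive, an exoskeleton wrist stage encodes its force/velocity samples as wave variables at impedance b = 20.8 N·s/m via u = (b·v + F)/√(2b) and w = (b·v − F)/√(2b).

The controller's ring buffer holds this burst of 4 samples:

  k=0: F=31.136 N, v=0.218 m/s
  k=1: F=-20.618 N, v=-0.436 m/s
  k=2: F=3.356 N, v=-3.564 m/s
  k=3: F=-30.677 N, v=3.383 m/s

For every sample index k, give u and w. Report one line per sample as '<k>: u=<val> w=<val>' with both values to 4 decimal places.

0: u=5.5305 w=-4.1244
1: u=-4.6027 w=1.7906
2: u=-10.9732 w=-12.0139
3: u=6.1536 w=15.6661

k=0: b·v=20.8×0.218=4.5344; √(2b)=6.4498; u=(4.5344+31.136)/6.4498=5.5305, w=(4.5344−31.136)/6.4498=-4.1244
k=1: b·v=20.8×(-0.436)=-9.0688; √(2b)=6.4498; u=(-9.0688+(-20.618))/6.4498=-4.6027, w=(-9.0688−(-20.618))/6.4498=1.7906
k=2: b·v=20.8×(-3.564)=-74.1312; √(2b)=6.4498; u=(-74.1312+3.356)/6.4498=-10.9732, w=(-74.1312−3.356)/6.4498=-12.0139
k=3: b·v=20.8×3.383=70.3664; √(2b)=6.4498; u=(70.3664+(-30.677))/6.4498=6.1536, w=(70.3664−(-30.677))/6.4498=15.6661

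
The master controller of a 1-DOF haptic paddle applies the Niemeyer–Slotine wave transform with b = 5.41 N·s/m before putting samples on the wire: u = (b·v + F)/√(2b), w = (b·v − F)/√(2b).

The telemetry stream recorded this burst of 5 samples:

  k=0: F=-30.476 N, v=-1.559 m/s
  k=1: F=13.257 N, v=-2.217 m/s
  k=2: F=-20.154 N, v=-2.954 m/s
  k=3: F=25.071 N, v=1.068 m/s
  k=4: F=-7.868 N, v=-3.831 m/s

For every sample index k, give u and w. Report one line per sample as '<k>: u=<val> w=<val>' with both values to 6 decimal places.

0: u=-11.829046 w=6.700908
1: u=0.383972 w=-7.676521
2: u=-10.985406 w=1.268587
3: u=9.378336 w=-5.865281
4: u=-8.692744 w=-3.908859

k=0: b·v=5.41×(-1.559)=-8.434190; √(2b)=3.289377; u=(-8.434190+(-30.476))/3.289377=-11.829046, w=(-8.434190−(-30.476))/3.289377=6.700908
k=1: b·v=5.41×(-2.217)=-11.993970; √(2b)=3.289377; u=(-11.993970+13.257)/3.289377=0.383972, w=(-11.993970−13.257)/3.289377=-7.676521
k=2: b·v=5.41×(-2.954)=-15.981140; √(2b)=3.289377; u=(-15.981140+(-20.154))/3.289377=-10.985406, w=(-15.981140−(-20.154))/3.289377=1.268587
k=3: b·v=5.41×1.068=5.777880; √(2b)=3.289377; u=(5.777880+25.071)/3.289377=9.378336, w=(5.777880−25.071)/3.289377=-5.865281
k=4: b·v=5.41×(-3.831)=-20.725710; √(2b)=3.289377; u=(-20.725710+(-7.868))/3.289377=-8.692744, w=(-20.725710−(-7.868))/3.289377=-3.908859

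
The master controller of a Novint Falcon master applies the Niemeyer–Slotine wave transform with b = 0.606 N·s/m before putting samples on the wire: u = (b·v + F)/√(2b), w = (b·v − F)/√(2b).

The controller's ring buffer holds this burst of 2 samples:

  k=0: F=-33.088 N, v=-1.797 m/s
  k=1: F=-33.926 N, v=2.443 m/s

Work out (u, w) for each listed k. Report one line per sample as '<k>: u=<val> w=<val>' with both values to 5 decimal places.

k=0: b·v=0.606×(-1.797)=-1.08898; √(2b)=1.10091; u=(-1.08898+(-33.088))/1.10091=-31.04434, w=(-1.08898−(-33.088))/1.10091=29.06600
k=1: b·v=0.606×2.443=1.48046; √(2b)=1.10091; u=(1.48046+(-33.926))/1.10091=-29.47160, w=(1.48046−(-33.926))/1.10091=32.16112

0: u=-31.04434 w=29.06600
1: u=-29.47160 w=32.16112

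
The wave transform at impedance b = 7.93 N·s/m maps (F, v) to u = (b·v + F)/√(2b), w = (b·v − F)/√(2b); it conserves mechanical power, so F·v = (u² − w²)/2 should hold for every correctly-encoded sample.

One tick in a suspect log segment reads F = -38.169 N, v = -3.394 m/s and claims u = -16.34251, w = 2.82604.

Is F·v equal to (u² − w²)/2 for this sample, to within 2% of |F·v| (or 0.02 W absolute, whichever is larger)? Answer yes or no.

yes

F·v = (-38.169)×(-3.394) = 129.5456 W.
(u² − w²)/2 = (267.0776 − 7.9865)/2 = 129.5456 W.
|Δ| = 0.0000;  2% of max(1, |F·v|) = 2.5909.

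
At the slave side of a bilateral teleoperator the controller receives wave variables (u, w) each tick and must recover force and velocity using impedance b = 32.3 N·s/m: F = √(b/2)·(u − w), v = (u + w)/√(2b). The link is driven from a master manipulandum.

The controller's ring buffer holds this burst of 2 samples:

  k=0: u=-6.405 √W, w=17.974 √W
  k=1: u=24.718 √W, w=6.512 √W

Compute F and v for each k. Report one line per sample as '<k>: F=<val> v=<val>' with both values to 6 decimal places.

0: F=-97.972040 v=1.439394
1: F=73.164566 v=3.885579

k=0: u−w=-24.379000, u+w=11.569000; √(b/2)=4.018706, √(2b)=8.037413; F=4.018706×(-24.379)=-97.972040, v=11.569000/8.037413=1.439394
k=1: u−w=18.206000, u+w=31.230000; √(b/2)=4.018706, √(2b)=8.037413; F=4.018706×18.206=73.164566, v=31.230000/8.037413=3.885579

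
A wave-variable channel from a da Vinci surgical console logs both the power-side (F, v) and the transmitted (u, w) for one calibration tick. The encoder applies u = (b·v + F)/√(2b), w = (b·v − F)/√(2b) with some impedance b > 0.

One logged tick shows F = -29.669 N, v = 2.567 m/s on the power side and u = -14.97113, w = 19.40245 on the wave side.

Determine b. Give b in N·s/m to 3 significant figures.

u + w = 4.43132;  u + w = √(2b)·v, so √(2b) = 4.43132/2.567 = 1.72626.
b = (√(2b))²/2 = 2.97999/2 = 1.48999.
(Check via u − w = 2F/√(2b): u − w = -34.37358, 2F/√(2b) = -34.37365.)

b = 1.49 N·s/m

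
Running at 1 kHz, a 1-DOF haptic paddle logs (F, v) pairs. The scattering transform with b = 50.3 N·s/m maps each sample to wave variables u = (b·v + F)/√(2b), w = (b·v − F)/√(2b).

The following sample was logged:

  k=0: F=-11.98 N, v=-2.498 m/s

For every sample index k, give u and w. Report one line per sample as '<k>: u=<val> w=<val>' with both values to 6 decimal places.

0: u=-13.721836 w=-11.332992

k=0: b·v=50.3×(-2.498)=-125.649400; √(2b)=10.029955; u=(-125.649400+(-11.98))/10.029955=-13.721836, w=(-125.649400−(-11.98))/10.029955=-11.332992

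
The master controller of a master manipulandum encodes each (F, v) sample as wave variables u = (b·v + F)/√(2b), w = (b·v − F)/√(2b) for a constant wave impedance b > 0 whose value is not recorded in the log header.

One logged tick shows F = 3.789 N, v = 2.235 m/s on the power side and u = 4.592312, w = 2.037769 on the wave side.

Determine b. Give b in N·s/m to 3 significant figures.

b = 4.4 N·s/m

u + w = 6.630081;  u + w = √(2b)·v, so √(2b) = 6.630081/2.235 = 2.966479.
b = (√(2b))²/2 = 8.799999/2 = 4.399999.
(Check via u − w = 2F/√(2b): u − w = 2.554543, 2F/√(2b) = 2.554543.)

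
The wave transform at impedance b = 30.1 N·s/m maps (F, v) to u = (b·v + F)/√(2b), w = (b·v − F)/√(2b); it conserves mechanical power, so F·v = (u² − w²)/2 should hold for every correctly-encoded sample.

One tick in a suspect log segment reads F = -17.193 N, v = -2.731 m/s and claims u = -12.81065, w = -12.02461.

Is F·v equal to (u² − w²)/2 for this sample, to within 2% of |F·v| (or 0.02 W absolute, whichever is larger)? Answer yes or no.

no

F·v = (-17.193)×(-2.731) = 46.95408 W.
(u² − w²)/2 = (164.11275 − 144.59125)/2 = 9.76075 W.
|Δ| = 37.19333;  2% of max(1, |F·v|) = 0.93908.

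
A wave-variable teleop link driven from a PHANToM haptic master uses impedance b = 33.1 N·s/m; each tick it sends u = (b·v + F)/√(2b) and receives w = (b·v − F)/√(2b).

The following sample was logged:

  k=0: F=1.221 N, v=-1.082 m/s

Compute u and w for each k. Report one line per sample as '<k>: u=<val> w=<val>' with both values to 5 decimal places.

k=0: b·v=33.1×(-1.082)=-35.81420; √(2b)=8.13634; u=(-35.81420+1.221)/8.13634=-4.25169, w=(-35.81420−1.221)/8.13634=-4.55183

0: u=-4.25169 w=-4.55183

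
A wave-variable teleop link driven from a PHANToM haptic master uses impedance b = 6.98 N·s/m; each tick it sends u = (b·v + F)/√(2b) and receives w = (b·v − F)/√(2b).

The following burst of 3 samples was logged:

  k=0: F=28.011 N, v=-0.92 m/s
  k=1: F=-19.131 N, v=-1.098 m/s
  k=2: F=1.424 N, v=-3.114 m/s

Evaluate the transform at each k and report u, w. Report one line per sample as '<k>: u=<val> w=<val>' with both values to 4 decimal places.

0: u=5.7783 w=-9.2157
1: u=-7.1715 w=3.0691
2: u=-5.4363 w=-6.1986

k=0: b·v=6.98×(-0.92)=-6.4216; √(2b)=3.7363; u=(-6.4216+28.011)/3.7363=5.7783, w=(-6.4216−28.011)/3.7363=-9.2157
k=1: b·v=6.98×(-1.098)=-7.6640; √(2b)=3.7363; u=(-7.6640+(-19.131))/3.7363=-7.1715, w=(-7.6640−(-19.131))/3.7363=3.0691
k=2: b·v=6.98×(-3.114)=-21.7357; √(2b)=3.7363; u=(-21.7357+1.424)/3.7363=-5.4363, w=(-21.7357−1.424)/3.7363=-6.1986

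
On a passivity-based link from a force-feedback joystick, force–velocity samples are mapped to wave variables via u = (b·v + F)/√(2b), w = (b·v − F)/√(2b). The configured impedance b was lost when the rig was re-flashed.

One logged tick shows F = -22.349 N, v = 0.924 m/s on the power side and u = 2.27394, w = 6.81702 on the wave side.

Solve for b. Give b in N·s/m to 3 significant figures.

u + w = 9.0910;  u + w = √(2b)·v, so √(2b) = 9.0910/0.924 = 9.8387.
b = (√(2b))²/2 = 96.8000/2 = 48.4000.
(Check via u − w = 2F/√(2b): u − w = -4.5431, 2F/√(2b) = -4.5431.)

b = 48.4 N·s/m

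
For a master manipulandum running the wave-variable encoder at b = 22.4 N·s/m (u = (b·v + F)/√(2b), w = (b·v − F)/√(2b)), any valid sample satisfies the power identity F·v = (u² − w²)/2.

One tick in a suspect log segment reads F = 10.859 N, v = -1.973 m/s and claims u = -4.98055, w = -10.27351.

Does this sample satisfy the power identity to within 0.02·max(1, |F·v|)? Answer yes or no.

F·v = 10.859×(-1.973) = -21.42481 W.
(u² − w²)/2 = (24.80588 − 105.54501)/2 = -40.36956 W.
|Δ| = 18.94476;  2% of max(1, |F·v|) = 0.42850.

no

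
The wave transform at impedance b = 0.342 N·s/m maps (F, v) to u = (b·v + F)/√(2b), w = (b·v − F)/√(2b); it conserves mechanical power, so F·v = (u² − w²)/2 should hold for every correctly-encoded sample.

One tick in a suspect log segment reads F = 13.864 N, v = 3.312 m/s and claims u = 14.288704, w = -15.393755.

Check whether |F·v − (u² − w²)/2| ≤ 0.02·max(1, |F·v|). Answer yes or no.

F·v = 13.864×3.312 = 45.917568 W.
(u² − w²)/2 = (204.167062 − 236.967693)/2 = -16.400316 W.
|Δ| = 62.317884;  2% of max(1, |F·v|) = 0.918351.

no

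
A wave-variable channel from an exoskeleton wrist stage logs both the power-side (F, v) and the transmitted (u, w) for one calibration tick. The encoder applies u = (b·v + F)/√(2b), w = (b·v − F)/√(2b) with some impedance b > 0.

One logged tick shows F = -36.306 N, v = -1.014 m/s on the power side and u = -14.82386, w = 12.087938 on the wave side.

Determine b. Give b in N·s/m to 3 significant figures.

b = 3.64 N·s/m

u + w = -2.735922;  u + w = √(2b)·v, so √(2b) = -2.735922/(-1.014) = 2.698148.
b = (√(2b))²/2 = 7.280002/2 = 3.640001.
(Check via u − w = 2F/√(2b): u − w = -26.911798, 2F/√(2b) = -26.911794.)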